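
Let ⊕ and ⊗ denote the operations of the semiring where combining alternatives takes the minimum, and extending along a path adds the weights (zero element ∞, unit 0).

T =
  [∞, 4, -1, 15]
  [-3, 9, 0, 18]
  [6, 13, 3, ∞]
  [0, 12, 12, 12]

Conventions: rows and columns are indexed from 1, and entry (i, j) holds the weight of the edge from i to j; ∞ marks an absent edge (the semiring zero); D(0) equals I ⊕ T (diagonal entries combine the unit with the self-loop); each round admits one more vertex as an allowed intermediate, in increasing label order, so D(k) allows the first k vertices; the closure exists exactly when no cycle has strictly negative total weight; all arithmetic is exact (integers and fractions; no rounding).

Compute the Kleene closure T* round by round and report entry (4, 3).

D(0):
  [0, 4, -1, 15]
  [-3, 0, 0, 18]
  [6, 13, 0, ∞]
  [0, 12, 12, 0]
D(1):
  [0, 4, -1, 15]
  [-3, 0, -4, 12]
  [6, 10, 0, 21]
  [0, 4, -1, 0]
D(2):
  [0, 4, -1, 15]
  [-3, 0, -4, 12]
  [6, 10, 0, 21]
  [0, 4, -1, 0]
D(3):
  [0, 4, -1, 15]
  [-3, 0, -4, 12]
  [6, 10, 0, 21]
  [0, 4, -1, 0]
D(4):
  [0, 4, -1, 15]
  [-3, 0, -4, 12]
  [6, 10, 0, 21]
  [0, 4, -1, 0]
Answer: T*[4][3] = -1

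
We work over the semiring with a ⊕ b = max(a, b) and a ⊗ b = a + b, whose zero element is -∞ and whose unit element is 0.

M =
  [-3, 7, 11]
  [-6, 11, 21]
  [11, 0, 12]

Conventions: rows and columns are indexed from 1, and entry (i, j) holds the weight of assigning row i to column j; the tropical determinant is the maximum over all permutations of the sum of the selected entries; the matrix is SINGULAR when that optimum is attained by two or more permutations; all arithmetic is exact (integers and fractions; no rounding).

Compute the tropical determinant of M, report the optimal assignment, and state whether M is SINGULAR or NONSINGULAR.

σ = (1, 2, 3): (-3) + 11 + 12 = 20
σ = (1, 3, 2): (-3) + 21 + 0 = 18
σ = (2, 1, 3): 7 + (-6) + 12 = 13
σ = (2, 3, 1): 7 + 21 + 11 = 39
σ = (3, 1, 2): 11 + (-6) + 0 = 5
σ = (3, 2, 1): 11 + 11 + 11 = 33
Optimal value attained by: σ = (2, 3, 1).
Answer: det⊕(M) = 39; verdict: NONSINGULAR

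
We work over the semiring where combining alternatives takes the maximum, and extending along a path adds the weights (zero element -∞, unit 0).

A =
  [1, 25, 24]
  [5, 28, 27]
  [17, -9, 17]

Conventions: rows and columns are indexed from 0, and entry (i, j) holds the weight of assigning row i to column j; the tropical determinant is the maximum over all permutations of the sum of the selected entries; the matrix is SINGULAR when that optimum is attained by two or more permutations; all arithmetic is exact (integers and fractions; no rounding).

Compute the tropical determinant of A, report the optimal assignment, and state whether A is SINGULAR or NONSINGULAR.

σ = (0, 1, 2): 1 + 28 + 17 = 46
σ = (0, 2, 1): 1 + 27 + (-9) = 19
σ = (1, 0, 2): 25 + 5 + 17 = 47
σ = (1, 2, 0): 25 + 27 + 17 = 69
σ = (2, 0, 1): 24 + 5 + (-9) = 20
σ = (2, 1, 0): 24 + 28 + 17 = 69
Optimal value attained by: σ = (1, 2, 0).
Answer: det⊕(A) = 69; verdict: SINGULAR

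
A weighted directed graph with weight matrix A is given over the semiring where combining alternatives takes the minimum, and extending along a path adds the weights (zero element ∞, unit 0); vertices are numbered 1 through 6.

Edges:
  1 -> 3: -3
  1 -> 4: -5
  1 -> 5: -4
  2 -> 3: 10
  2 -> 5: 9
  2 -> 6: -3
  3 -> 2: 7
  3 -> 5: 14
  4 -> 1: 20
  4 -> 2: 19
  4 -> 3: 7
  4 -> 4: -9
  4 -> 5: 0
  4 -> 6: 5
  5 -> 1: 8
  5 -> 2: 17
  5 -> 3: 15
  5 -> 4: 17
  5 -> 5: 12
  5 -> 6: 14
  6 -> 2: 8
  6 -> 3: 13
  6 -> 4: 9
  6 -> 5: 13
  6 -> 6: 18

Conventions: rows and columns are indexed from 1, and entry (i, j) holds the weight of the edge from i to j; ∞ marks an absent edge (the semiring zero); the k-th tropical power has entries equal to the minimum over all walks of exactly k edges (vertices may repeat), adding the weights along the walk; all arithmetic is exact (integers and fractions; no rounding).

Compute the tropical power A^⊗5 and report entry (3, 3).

A^⊗2:
  [4, 4, 2, -14, -5, 0]
  [17, 5, 10, 6, 10, 15]
  [22, 31, 17, 31, 16, 4]
  [8, 10, -2, -18, -9, -4]
  [20, 22, 5, 3, 4, 14]
  [21, 20, 16, 0, 9, 5]
A^⊗3:
  [3, 5, -7, -23, -14, -9]
  [18, 17, 13, -3, 6, 2]
  [24, 12, 17, 13, 17, 22]
  [-1, 1, -11, -27, -18, -13]
  [12, 12, 10, -6, 3, 8]
  [17, 13, 7, -9, 0, 5]
A^⊗4:
  [-6, -4, -16, -32, -23, -18]
  [14, 10, 4, -12, -3, 2]
  [25, 24, 20, 4, 13, 9]
  [-10, -8, -20, -36, -27, -22]
  [11, 13, 1, -15, -6, -1]
  [8, 10, -2, -18, -9, -4]
A^⊗5:
  [-15, -13, -25, -41, -32, -27]
  [5, 7, -5, -21, -12, -7]
  [21, 17, 11, -5, 4, 9]
  [-19, -17, -29, -45, -36, -31]
  [2, 4, -8, -24, -15, -10]
  [-1, 1, -11, -27, -18, -13]
Key observation: the optimum is the walk 3->2->6->4->4->3, with weight 7 + (-3) + 9 + (-9) + 7 = 11.
Optimal value attained by: walk 3->2->6->4->4->3.
Answer: (A^⊗5)[3][3] = 11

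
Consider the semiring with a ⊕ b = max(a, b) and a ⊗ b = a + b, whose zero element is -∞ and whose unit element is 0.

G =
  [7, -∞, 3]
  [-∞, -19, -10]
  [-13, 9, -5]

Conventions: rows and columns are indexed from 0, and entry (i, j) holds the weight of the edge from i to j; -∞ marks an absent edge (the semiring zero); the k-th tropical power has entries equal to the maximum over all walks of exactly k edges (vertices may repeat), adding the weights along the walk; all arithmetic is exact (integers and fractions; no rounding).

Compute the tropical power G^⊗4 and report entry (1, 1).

G^⊗2:
  [14, 12, 10]
  [-23, -1, -15]
  [-6, 4, -1]
G^⊗3:
  [21, 19, 17]
  [-16, -6, -11]
  [1, 8, -3]
G^⊗4:
  [28, 26, 24]
  [-9, -2, -13]
  [8, 6, 4]
Key observation: the optimum is the walk 1->2->1->2->1, with weight (-10) + 9 + (-10) + 9 = -2.
Optimal value attained by: walk 1->2->1->2->1.
Answer: (G^⊗4)[1][1] = -2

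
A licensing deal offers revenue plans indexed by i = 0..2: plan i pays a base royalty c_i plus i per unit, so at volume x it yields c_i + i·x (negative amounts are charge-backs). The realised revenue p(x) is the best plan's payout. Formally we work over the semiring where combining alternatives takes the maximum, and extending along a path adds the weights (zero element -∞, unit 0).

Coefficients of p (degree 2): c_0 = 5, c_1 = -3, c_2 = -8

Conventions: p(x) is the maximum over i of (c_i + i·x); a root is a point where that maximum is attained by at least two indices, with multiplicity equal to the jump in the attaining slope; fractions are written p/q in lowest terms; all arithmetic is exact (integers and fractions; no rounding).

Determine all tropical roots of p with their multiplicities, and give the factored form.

hull edge (i=0, c=5) to (i=2, c=-8): slope -13/2, span 2
Factored form: p(x) = -8 ⊗ (x ⊕ 13/2) ⊗ (x ⊕ 13/2)
Answer: roots = 13/2 (mult 2)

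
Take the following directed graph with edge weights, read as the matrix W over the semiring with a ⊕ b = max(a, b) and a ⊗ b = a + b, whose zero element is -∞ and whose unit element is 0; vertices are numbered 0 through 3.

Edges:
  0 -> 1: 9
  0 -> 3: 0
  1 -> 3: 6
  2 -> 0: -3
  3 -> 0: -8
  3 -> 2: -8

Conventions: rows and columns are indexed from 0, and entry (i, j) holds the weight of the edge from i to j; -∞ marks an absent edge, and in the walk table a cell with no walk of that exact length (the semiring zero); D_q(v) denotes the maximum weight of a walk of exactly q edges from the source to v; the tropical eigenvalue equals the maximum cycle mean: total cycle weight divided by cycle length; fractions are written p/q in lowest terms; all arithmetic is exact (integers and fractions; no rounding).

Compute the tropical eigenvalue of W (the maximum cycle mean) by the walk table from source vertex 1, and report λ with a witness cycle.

q=0: [-∞, 0, -∞, -∞]
q=1: [-∞, -∞, -∞, 6]
q=2: [-2, -∞, -2, -∞]
q=3: [-5, 7, -∞, -2]
q=4: [-10, 4, -10, 13]
Optimal cycle mean attained by: cycle 0->1->3->0, total 9 + 6 + (-8), length 3.
Answer: λ = 7/3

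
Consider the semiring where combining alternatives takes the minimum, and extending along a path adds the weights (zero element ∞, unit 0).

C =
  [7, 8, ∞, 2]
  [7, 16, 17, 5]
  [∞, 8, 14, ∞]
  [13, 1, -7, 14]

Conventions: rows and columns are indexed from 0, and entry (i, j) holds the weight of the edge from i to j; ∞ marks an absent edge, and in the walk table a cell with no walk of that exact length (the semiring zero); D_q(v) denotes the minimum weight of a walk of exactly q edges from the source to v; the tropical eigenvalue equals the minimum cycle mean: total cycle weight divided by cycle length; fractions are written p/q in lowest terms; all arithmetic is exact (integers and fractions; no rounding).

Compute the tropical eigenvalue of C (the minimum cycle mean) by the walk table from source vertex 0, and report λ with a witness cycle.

q=0: [0, ∞, ∞, ∞]
q=1: [7, 8, ∞, 2]
q=2: [14, 3, -5, 9]
q=3: [10, 3, 2, 8]
q=4: [10, 9, 1, 8]
Optimal cycle mean attained by: cycle 1->3->2->1, total 5 + (-7) + 8, length 3.
Answer: λ = 2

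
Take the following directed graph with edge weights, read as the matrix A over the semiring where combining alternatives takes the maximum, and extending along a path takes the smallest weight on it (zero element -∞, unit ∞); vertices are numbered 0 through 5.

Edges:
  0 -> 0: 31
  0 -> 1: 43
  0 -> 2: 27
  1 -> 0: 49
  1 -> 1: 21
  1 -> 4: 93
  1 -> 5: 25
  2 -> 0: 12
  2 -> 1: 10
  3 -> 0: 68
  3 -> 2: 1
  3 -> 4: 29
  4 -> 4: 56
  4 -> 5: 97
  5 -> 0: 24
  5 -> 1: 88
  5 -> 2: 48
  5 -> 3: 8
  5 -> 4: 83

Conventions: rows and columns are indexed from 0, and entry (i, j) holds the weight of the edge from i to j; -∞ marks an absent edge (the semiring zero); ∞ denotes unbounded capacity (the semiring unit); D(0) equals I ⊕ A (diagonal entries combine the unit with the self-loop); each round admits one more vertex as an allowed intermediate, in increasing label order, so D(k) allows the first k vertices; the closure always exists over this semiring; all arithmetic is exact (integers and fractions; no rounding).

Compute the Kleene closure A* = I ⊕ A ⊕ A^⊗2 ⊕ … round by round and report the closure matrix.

D(0):
  [∞, 43, 27, -∞, -∞, -∞]
  [49, ∞, -∞, -∞, 93, 25]
  [12, 10, ∞, -∞, -∞, -∞]
  [68, -∞, 1, ∞, 29, -∞]
  [-∞, -∞, -∞, -∞, ∞, 97]
  [24, 88, 48, 8, 83, ∞]
D(1):
  [∞, 43, 27, -∞, -∞, -∞]
  [49, ∞, 27, -∞, 93, 25]
  [12, 12, ∞, -∞, -∞, -∞]
  [68, 43, 27, ∞, 29, -∞]
  [-∞, -∞, -∞, -∞, ∞, 97]
  [24, 88, 48, 8, 83, ∞]
D(2):
  [∞, 43, 27, -∞, 43, 25]
  [49, ∞, 27, -∞, 93, 25]
  [12, 12, ∞, -∞, 12, 12]
  [68, 43, 27, ∞, 43, 25]
  [-∞, -∞, -∞, -∞, ∞, 97]
  [49, 88, 48, 8, 88, ∞]
D(3):
  [∞, 43, 27, -∞, 43, 25]
  [49, ∞, 27, -∞, 93, 25]
  [12, 12, ∞, -∞, 12, 12]
  [68, 43, 27, ∞, 43, 25]
  [-∞, -∞, -∞, -∞, ∞, 97]
  [49, 88, 48, 8, 88, ∞]
D(4):
  [∞, 43, 27, -∞, 43, 25]
  [49, ∞, 27, -∞, 93, 25]
  [12, 12, ∞, -∞, 12, 12]
  [68, 43, 27, ∞, 43, 25]
  [-∞, -∞, -∞, -∞, ∞, 97]
  [49, 88, 48, 8, 88, ∞]
D(5):
  [∞, 43, 27, -∞, 43, 43]
  [49, ∞, 27, -∞, 93, 93]
  [12, 12, ∞, -∞, 12, 12]
  [68, 43, 27, ∞, 43, 43]
  [-∞, -∞, -∞, -∞, ∞, 97]
  [49, 88, 48, 8, 88, ∞]
D(6):
  [∞, 43, 43, 8, 43, 43]
  [49, ∞, 48, 8, 93, 93]
  [12, 12, ∞, 8, 12, 12]
  [68, 43, 43, ∞, 43, 43]
  [49, 88, 48, 8, ∞, 97]
  [49, 88, 48, 8, 88, ∞]
Answer: A* = [[∞, 43, 43, 8, 43, 43], [49, ∞, 48, 8, 93, 93], [12, 12, ∞, 8, 12, 12], [68, 43, 43, ∞, 43, 43], [49, 88, 48, 8, ∞, 97], [49, 88, 48, 8, 88, ∞]]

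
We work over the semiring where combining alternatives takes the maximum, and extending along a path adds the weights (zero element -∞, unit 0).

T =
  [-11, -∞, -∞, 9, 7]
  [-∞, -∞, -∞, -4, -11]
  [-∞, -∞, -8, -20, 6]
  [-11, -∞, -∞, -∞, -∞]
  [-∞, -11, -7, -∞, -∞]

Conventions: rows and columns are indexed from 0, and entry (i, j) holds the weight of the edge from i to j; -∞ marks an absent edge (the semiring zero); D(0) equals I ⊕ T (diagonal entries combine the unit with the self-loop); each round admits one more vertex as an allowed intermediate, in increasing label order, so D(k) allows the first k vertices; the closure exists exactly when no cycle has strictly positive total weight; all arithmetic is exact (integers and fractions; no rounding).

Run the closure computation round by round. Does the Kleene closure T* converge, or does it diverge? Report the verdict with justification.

D(0):
  [0, -∞, -∞, 9, 7]
  [-∞, 0, -∞, -4, -11]
  [-∞, -∞, 0, -20, 6]
  [-11, -∞, -∞, 0, -∞]
  [-∞, -11, -7, -∞, 0]
D(1):
  [0, -∞, -∞, 9, 7]
  [-∞, 0, -∞, -4, -11]
  [-∞, -∞, 0, -20, 6]
  [-11, -∞, -∞, 0, -4]
  [-∞, -11, -7, -∞, 0]
D(2):
  [0, -∞, -∞, 9, 7]
  [-∞, 0, -∞, -4, -11]
  [-∞, -∞, 0, -20, 6]
  [-11, -∞, -∞, 0, -4]
  [-∞, -11, -7, -15, 0]
D(3):
  [0, -∞, -∞, 9, 7]
  [-∞, 0, -∞, -4, -11]
  [-∞, -∞, 0, -20, 6]
  [-11, -∞, -∞, 0, -4]
  [-∞, -11, -7, -15, 0]
D(4):
  [0, -∞, -∞, 9, 7]
  [-15, 0, -∞, -4, -8]
  [-31, -∞, 0, -20, 6]
  [-11, -∞, -∞, 0, -4]
  [-26, -11, -7, -15, 0]
D(5):
  [0, -4, 0, 9, 7]
  [-15, 0, -15, -4, -8]
  [-20, -5, 0, -9, 6]
  [-11, -15, -11, 0, -4]
  [-26, -11, -7, -15, 0]
Key observation: every diagonal entry stays at the unit through all rounds, so no improving cycle exists.
Answer: CONVERGES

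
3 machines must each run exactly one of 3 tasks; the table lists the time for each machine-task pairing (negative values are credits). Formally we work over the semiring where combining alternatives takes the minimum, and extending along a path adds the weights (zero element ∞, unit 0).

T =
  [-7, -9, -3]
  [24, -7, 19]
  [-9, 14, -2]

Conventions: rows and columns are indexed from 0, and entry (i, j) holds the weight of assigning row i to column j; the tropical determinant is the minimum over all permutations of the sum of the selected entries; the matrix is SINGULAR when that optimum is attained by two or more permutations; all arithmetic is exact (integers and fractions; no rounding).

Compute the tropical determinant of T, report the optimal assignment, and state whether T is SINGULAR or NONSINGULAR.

σ = (0, 1, 2): (-7) + (-7) + (-2) = -16
σ = (0, 2, 1): (-7) + 19 + 14 = 26
σ = (1, 0, 2): (-9) + 24 + (-2) = 13
σ = (1, 2, 0): (-9) + 19 + (-9) = 1
σ = (2, 0, 1): (-3) + 24 + 14 = 35
σ = (2, 1, 0): (-3) + (-7) + (-9) = -19
Optimal value attained by: σ = (2, 1, 0).
Answer: det⊕(T) = -19; verdict: NONSINGULAR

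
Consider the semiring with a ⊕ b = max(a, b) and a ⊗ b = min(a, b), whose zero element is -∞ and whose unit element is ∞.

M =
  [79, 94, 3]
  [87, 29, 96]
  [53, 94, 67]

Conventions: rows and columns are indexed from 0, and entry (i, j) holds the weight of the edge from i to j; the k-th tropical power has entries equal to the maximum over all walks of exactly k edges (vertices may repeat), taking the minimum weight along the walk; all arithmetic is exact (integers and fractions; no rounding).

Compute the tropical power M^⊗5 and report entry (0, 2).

M^⊗2:
  [87, 79, 94]
  [79, 94, 67]
  [87, 67, 94]
M^⊗3:
  [79, 94, 79]
  [87, 79, 94]
  [79, 94, 67]
M^⊗4:
  [87, 79, 94]
  [79, 94, 79]
  [87, 79, 94]
M^⊗5:
  [79, 94, 79]
  [87, 79, 94]
  [79, 94, 79]
Key observation: the optimum is the walk 0->0->1->2->1->2, with weight 79 min 94 min 96 min 94 min 96 = 79.
Optimal value attained by: walk 0->0->1->2->1->2.
Answer: (M^⊗5)[0][2] = 79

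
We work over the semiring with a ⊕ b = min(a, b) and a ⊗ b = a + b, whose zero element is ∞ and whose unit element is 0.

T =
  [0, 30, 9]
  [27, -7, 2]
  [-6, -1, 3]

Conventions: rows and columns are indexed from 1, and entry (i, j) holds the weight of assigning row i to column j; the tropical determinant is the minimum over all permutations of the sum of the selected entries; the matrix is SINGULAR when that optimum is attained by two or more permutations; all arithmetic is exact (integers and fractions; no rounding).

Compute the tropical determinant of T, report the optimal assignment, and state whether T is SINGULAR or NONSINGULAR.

σ = (1, 2, 3): 0 + (-7) + 3 = -4
σ = (1, 3, 2): 0 + 2 + (-1) = 1
σ = (2, 1, 3): 30 + 27 + 3 = 60
σ = (2, 3, 1): 30 + 2 + (-6) = 26
σ = (3, 1, 2): 9 + 27 + (-1) = 35
σ = (3, 2, 1): 9 + (-7) + (-6) = -4
Optimal value attained by: σ = (1, 2, 3).
Answer: det⊕(T) = -4; verdict: SINGULAR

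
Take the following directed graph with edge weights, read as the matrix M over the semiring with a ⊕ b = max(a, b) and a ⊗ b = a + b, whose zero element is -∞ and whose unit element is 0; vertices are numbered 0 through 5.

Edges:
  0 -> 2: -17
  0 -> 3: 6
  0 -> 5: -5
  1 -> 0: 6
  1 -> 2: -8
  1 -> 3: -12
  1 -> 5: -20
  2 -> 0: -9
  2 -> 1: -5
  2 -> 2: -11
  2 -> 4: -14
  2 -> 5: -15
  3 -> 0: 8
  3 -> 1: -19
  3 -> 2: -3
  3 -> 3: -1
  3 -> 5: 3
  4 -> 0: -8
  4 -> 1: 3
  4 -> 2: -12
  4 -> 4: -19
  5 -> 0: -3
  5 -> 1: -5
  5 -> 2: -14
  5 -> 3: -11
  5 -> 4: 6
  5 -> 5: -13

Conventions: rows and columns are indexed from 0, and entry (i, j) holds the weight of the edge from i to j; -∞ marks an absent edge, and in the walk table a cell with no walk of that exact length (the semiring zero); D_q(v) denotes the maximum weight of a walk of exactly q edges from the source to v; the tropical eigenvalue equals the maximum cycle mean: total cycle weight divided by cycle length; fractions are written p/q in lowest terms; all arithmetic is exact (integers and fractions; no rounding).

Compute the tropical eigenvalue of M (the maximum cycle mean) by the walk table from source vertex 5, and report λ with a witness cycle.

q=0: [-∞, -∞, -∞, -∞, -∞, 0]
q=1: [-3, -5, -14, -11, 6, -13]
q=2: [1, 9, -6, 3, -7, -8]
q=3: [15, -4, 1, 7, -2, 6]
q=4: [15, 1, 4, 21, 12, 10]
q=5: [29, 15, 18, 21, 16, 24]
q=6: [29, 19, 18, 35, 30, 24]
Optimal cycle mean attained by: cycle 0->3->0, total 6 + 8, length 2.
Answer: λ = 7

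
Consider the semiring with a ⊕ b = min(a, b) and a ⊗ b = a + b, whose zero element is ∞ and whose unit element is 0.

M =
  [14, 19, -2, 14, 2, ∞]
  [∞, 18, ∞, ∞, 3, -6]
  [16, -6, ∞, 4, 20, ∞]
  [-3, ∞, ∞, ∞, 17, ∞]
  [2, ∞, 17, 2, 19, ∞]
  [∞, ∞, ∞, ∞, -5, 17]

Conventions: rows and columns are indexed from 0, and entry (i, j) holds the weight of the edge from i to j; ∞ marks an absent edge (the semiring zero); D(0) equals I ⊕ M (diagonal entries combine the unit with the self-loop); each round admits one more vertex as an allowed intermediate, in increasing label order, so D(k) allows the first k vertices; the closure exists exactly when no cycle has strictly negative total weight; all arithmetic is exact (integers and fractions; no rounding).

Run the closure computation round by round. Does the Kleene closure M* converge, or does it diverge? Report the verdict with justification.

D(0):
  [0, 19, -2, 14, 2, ∞]
  [∞, 0, ∞, ∞, 3, -6]
  [16, -6, 0, 4, 20, ∞]
  [-3, ∞, ∞, 0, 17, ∞]
  [2, ∞, 17, 2, 0, ∞]
  [∞, ∞, ∞, ∞, -5, 0]
D(1):
  [0, 19, -2, 14, 2, ∞]
  [∞, 0, ∞, ∞, 3, -6]
  [16, -6, 0, 4, 18, ∞]
  [-3, 16, -5, 0, -1, ∞]
  [2, 21, 0, 2, 0, ∞]
  [∞, ∞, ∞, ∞, -5, 0]
D(2):
  [0, 19, -2, 14, 2, 13]
  [∞, 0, ∞, ∞, 3, -6]
  [16, -6, 0, 4, -3, -12]
  [-3, 16, -5, 0, -1, 10]
  [2, 21, 0, 2, 0, 15]
  [∞, ∞, ∞, ∞, -5, 0]
Detection: at round 3, diagonal entry (3, 3) turns strictly negative.
Key observation: the cycle 3->0->2->3 has total weight (-3) + (-2) + 4, which is strictly negative.
Answer: DIVERGES — negative cycle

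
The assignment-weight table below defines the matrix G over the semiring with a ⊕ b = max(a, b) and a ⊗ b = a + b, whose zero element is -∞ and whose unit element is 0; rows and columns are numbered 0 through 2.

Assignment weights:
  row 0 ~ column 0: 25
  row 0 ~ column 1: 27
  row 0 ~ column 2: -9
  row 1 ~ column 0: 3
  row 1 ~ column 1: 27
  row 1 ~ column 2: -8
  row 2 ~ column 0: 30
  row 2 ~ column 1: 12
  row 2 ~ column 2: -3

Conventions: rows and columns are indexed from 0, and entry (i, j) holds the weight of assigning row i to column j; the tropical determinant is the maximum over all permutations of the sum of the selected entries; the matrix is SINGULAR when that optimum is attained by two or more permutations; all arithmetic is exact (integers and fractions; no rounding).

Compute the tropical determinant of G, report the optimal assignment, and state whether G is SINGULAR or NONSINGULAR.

σ = (0, 1, 2): 25 + 27 + (-3) = 49
σ = (0, 2, 1): 25 + (-8) + 12 = 29
σ = (1, 0, 2): 27 + 3 + (-3) = 27
σ = (1, 2, 0): 27 + (-8) + 30 = 49
σ = (2, 0, 1): (-9) + 3 + 12 = 6
σ = (2, 1, 0): (-9) + 27 + 30 = 48
Optimal value attained by: σ = (0, 1, 2).
Answer: det⊕(G) = 49; verdict: SINGULAR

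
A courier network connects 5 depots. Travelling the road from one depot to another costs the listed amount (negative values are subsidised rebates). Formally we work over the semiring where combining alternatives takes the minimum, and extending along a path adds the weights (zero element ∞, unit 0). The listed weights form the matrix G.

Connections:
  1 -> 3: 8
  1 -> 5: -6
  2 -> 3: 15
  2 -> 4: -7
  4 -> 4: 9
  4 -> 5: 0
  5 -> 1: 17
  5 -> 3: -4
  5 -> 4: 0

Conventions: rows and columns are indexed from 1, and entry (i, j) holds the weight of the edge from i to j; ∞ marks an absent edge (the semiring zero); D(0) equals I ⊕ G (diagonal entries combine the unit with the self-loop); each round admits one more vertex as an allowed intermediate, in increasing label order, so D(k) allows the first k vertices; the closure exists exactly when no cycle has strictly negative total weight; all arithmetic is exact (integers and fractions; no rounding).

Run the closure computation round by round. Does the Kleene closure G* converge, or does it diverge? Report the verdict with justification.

D(0):
  [0, ∞, 8, ∞, -6]
  [∞, 0, 15, -7, ∞]
  [∞, ∞, 0, ∞, ∞]
  [∞, ∞, ∞, 0, 0]
  [17, ∞, -4, 0, 0]
D(1):
  [0, ∞, 8, ∞, -6]
  [∞, 0, 15, -7, ∞]
  [∞, ∞, 0, ∞, ∞]
  [∞, ∞, ∞, 0, 0]
  [17, ∞, -4, 0, 0]
D(2):
  [0, ∞, 8, ∞, -6]
  [∞, 0, 15, -7, ∞]
  [∞, ∞, 0, ∞, ∞]
  [∞, ∞, ∞, 0, 0]
  [17, ∞, -4, 0, 0]
D(3):
  [0, ∞, 8, ∞, -6]
  [∞, 0, 15, -7, ∞]
  [∞, ∞, 0, ∞, ∞]
  [∞, ∞, ∞, 0, 0]
  [17, ∞, -4, 0, 0]
D(4):
  [0, ∞, 8, ∞, -6]
  [∞, 0, 15, -7, -7]
  [∞, ∞, 0, ∞, ∞]
  [∞, ∞, ∞, 0, 0]
  [17, ∞, -4, 0, 0]
D(5):
  [0, ∞, -10, -6, -6]
  [10, 0, -11, -7, -7]
  [∞, ∞, 0, ∞, ∞]
  [17, ∞, -4, 0, 0]
  [17, ∞, -4, 0, 0]
Key observation: every diagonal entry stays at the unit through all rounds, so no improving cycle exists.
Answer: CONVERGES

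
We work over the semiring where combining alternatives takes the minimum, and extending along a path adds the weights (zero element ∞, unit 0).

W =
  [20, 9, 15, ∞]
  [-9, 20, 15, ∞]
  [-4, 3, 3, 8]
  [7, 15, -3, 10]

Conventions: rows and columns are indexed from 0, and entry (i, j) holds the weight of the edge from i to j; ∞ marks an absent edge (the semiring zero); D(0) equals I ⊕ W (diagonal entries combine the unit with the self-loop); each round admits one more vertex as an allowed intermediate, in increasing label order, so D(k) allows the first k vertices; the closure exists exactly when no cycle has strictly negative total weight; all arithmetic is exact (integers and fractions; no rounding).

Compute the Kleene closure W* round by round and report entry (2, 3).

D(0):
  [0, 9, 15, ∞]
  [-9, 0, 15, ∞]
  [-4, 3, 0, 8]
  [7, 15, -3, 0]
D(1):
  [0, 9, 15, ∞]
  [-9, 0, 6, ∞]
  [-4, 3, 0, 8]
  [7, 15, -3, 0]
D(2):
  [0, 9, 15, ∞]
  [-9, 0, 6, ∞]
  [-6, 3, 0, 8]
  [6, 15, -3, 0]
D(3):
  [0, 9, 15, 23]
  [-9, 0, 6, 14]
  [-6, 3, 0, 8]
  [-9, 0, -3, 0]
D(4):
  [0, 9, 15, 23]
  [-9, 0, 6, 14]
  [-6, 3, 0, 8]
  [-9, 0, -3, 0]
Answer: W*[2][3] = 8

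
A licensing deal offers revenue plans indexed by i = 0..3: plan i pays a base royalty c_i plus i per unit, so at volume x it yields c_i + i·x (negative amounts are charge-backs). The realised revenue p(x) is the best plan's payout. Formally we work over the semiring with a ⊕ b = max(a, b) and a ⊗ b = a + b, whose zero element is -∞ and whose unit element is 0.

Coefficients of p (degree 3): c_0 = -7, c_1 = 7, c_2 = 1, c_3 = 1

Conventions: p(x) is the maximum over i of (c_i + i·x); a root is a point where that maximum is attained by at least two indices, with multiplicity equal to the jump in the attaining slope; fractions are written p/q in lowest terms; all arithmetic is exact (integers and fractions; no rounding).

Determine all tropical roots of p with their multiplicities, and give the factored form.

hull edge (i=0, c=-7) to (i=1, c=7): slope 14, span 1
hull edge (i=1, c=7) to (i=3, c=1): slope -3, span 2
Factored form: p(x) = 1 ⊗ (x ⊕ (-14)) ⊗ (x ⊕ 3) ⊗ (x ⊕ 3)
Answer: roots = -14 (mult 1), 3 (mult 2)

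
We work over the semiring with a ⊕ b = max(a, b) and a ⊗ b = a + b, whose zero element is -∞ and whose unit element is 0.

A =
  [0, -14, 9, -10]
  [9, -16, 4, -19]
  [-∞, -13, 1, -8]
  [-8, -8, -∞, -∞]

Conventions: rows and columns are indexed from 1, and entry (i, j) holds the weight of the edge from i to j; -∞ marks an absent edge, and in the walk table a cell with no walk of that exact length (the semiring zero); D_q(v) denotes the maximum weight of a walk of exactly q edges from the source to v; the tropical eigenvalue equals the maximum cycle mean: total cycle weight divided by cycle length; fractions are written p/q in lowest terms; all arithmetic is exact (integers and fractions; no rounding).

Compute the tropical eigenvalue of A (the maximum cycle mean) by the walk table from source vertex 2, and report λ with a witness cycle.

q=0: [-∞, 0, -∞, -∞]
q=1: [9, -16, 4, -19]
q=2: [9, -5, 18, -1]
q=3: [9, 5, 19, 10]
q=4: [14, 6, 20, 11]
Optimal cycle mean attained by: cycle 1->3->2->1, total 9 + (-13) + 9, length 3.
Answer: λ = 5/3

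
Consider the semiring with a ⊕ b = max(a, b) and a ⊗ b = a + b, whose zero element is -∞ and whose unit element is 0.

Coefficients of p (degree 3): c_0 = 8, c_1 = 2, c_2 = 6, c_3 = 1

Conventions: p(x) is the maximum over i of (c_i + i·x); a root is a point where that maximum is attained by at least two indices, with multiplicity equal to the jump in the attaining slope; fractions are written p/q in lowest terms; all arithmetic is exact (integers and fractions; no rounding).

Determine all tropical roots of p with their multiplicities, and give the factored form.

hull edge (i=0, c=8) to (i=2, c=6): slope -1, span 2
hull edge (i=2, c=6) to (i=3, c=1): slope -5, span 1
Factored form: p(x) = 1 ⊗ (x ⊕ 1) ⊗ (x ⊕ 1) ⊗ (x ⊕ 5)
Answer: roots = 1 (mult 2), 5 (mult 1)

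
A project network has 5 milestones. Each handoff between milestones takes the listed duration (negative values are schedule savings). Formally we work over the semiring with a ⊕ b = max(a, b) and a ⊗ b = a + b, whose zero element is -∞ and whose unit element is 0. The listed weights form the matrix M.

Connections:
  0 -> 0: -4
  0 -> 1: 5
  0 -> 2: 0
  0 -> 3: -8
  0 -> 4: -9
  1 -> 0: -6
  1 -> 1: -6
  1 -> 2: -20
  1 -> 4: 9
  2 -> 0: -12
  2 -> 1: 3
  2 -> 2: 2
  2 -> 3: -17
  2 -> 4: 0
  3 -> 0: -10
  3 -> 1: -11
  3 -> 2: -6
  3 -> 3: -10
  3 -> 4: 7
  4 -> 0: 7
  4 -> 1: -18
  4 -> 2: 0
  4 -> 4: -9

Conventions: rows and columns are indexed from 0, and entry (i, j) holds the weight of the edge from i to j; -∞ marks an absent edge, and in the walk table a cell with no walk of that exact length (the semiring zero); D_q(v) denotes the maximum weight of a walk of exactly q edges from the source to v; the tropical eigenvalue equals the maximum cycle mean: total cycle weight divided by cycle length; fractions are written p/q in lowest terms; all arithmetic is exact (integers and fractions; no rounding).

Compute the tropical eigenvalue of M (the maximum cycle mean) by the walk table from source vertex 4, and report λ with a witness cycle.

q=0: [-∞, -∞, -∞, -∞, 0]
q=1: [7, -18, 0, -∞, -9]
q=2: [3, 12, 7, -1, 0]
q=3: [7, 10, 9, -5, 21]
q=4: [28, 12, 21, -1, 19]
q=5: [26, 33, 28, 20, 21]
Optimal cycle mean attained by: cycle 0->1->4->0, total 5 + 9 + 7, length 3.
Answer: λ = 7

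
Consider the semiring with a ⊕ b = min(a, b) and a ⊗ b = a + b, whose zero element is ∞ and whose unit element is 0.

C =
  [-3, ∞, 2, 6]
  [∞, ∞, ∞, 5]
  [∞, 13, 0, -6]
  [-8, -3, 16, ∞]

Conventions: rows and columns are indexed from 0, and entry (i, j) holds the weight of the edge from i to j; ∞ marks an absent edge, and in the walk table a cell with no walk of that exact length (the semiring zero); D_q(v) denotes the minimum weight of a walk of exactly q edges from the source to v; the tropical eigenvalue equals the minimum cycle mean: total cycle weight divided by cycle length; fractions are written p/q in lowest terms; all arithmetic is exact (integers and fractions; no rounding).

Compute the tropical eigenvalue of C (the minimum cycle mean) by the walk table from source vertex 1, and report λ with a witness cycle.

q=0: [∞, 0, ∞, ∞]
q=1: [∞, ∞, ∞, 5]
q=2: [-3, 2, 21, ∞]
q=3: [-6, 34, -1, 3]
q=4: [-9, 0, -4, -7]
Optimal cycle mean attained by: cycle 0->2->3->0, total 2 + (-6) + (-8), length 3.
Answer: λ = -4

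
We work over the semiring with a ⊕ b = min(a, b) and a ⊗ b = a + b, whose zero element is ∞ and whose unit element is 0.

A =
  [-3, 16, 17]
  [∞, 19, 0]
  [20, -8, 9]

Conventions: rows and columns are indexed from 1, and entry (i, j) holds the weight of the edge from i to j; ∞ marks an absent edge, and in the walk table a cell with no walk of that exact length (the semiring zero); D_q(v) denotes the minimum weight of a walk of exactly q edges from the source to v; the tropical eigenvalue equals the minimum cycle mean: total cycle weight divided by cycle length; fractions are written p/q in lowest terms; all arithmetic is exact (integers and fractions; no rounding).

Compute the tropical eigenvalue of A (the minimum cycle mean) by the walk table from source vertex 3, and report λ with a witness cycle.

q=0: [∞, ∞, 0]
q=1: [20, -8, 9]
q=2: [17, 1, -8]
q=3: [12, -16, 1]
Optimal cycle mean attained by: cycle 2->3->2, total 0 + (-8), length 2.
Answer: λ = -4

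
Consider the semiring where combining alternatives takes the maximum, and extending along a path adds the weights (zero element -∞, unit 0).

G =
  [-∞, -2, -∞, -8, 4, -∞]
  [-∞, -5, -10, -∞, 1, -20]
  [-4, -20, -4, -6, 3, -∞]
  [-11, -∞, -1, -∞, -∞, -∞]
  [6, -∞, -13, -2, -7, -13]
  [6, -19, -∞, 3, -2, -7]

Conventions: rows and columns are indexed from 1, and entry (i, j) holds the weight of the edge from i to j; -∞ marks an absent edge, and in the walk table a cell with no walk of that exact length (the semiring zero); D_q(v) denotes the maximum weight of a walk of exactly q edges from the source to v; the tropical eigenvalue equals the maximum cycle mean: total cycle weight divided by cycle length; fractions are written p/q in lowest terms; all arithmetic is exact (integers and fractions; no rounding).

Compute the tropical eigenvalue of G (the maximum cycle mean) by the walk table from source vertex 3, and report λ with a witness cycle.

q=0: [-∞, -∞, 0, -∞, -∞, -∞]
q=1: [-4, -20, -4, -6, 3, -∞]
q=2: [9, -6, -7, 1, 0, -10]
q=3: [6, 7, 0, 1, 13, -13]
q=4: [19, 4, 0, 11, 10, 0]
q=5: [16, 17, 10, 11, 23, -3]
q=6: [29, 14, 10, 21, 20, 10]
Optimal cycle mean attained by: cycle 1->5->1, total 4 + 6, length 2.
Answer: λ = 5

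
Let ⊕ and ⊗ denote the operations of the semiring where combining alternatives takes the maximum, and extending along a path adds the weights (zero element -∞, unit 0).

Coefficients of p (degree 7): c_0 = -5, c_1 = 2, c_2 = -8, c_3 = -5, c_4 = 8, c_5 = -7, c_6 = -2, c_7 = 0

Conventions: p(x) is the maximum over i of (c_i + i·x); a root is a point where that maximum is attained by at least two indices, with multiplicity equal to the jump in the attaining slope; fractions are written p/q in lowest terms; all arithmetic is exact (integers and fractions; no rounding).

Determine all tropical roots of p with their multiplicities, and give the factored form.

hull edge (i=0, c=-5) to (i=1, c=2): slope 7, span 1
hull edge (i=1, c=2) to (i=4, c=8): slope 2, span 3
hull edge (i=4, c=8) to (i=7, c=0): slope -8/3, span 3
Factored form: p(x) = 0 ⊗ (x ⊕ (-7)) ⊗ (x ⊕ (-2)) ⊗ (x ⊕ (-2)) ⊗ (x ⊕ (-2)) ⊗ (x ⊕ 8/3) ⊗ (x ⊕ 8/3) ⊗ (x ⊕ 8/3)
Answer: roots = -7 (mult 1), -2 (mult 3), 8/3 (mult 3)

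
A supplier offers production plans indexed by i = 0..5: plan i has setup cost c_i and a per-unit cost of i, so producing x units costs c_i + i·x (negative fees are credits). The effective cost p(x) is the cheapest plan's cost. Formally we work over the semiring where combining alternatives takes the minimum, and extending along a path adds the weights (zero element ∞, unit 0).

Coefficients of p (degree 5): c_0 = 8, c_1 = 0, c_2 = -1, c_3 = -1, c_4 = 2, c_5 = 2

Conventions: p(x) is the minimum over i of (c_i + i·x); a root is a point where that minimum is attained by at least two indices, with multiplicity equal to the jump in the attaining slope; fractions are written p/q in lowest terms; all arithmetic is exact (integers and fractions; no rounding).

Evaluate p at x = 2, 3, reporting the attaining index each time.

p(2) = min(8+0·2=8, 0+1·2=2, -1+2·2=3, -1+3·2=5, 2+4·2=10, 2+5·2=12) = 2 (attained by i=1)
p(3) = min(8+0·3=8, 0+1·3=3, -1+2·3=5, -1+3·3=8, 2+4·3=14, 2+5·3=17) = 3 (attained by i=1)
Answer: p(2) = 2; p(3) = 3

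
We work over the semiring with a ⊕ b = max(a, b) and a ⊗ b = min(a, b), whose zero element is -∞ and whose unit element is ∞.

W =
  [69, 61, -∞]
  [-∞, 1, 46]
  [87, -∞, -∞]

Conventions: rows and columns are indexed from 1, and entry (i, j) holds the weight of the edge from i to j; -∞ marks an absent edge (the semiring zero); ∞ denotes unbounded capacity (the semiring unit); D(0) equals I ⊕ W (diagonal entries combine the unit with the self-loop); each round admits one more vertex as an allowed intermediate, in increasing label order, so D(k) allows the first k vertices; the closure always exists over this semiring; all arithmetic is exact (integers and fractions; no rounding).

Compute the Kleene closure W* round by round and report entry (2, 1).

D(0):
  [∞, 61, -∞]
  [-∞, ∞, 46]
  [87, -∞, ∞]
D(1):
  [∞, 61, -∞]
  [-∞, ∞, 46]
  [87, 61, ∞]
D(2):
  [∞, 61, 46]
  [-∞, ∞, 46]
  [87, 61, ∞]
D(3):
  [∞, 61, 46]
  [46, ∞, 46]
  [87, 61, ∞]
Answer: W*[2][1] = 46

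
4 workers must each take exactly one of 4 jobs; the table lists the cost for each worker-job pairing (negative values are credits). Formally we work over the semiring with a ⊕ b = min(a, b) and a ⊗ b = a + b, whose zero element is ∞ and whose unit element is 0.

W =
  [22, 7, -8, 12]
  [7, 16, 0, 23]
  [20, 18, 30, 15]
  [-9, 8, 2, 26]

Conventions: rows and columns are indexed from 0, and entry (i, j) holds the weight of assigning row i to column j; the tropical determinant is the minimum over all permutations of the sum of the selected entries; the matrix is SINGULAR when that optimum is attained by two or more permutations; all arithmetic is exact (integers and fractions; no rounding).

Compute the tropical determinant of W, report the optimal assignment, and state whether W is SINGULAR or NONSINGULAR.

σ = (0, 1, 2, 3): 22 + 16 + 30 + 26 = 94
σ = (0, 1, 3, 2): 22 + 16 + 15 + 2 = 55
σ = (0, 2, 1, 3): 22 + 0 + 18 + 26 = 66
σ = (0, 2, 3, 1): 22 + 0 + 15 + 8 = 45
σ = (0, 3, 1, 2): 22 + 23 + 18 + 2 = 65
σ = (0, 3, 2, 1): 22 + 23 + 30 + 8 = 83
σ = (1, 0, 2, 3): 7 + 7 + 30 + 26 = 70
σ = (1, 0, 3, 2): 7 + 7 + 15 + 2 = 31
σ = (1, 2, 0, 3): 7 + 0 + 20 + 26 = 53
σ = (1, 2, 3, 0): 7 + 0 + 15 + (-9) = 13
σ = (1, 3, 0, 2): 7 + 23 + 20 + 2 = 52
σ = (1, 3, 2, 0): 7 + 23 + 30 + (-9) = 51
σ = (2, 0, 1, 3): (-8) + 7 + 18 + 26 = 43
σ = (2, 0, 3, 1): (-8) + 7 + 15 + 8 = 22
σ = (2, 1, 0, 3): (-8) + 16 + 20 + 26 = 54
σ = (2, 1, 3, 0): (-8) + 16 + 15 + (-9) = 14
σ = (2, 3, 0, 1): (-8) + 23 + 20 + 8 = 43
σ = (2, 3, 1, 0): (-8) + 23 + 18 + (-9) = 24
σ = (3, 0, 1, 2): 12 + 7 + 18 + 2 = 39
σ = (3, 0, 2, 1): 12 + 7 + 30 + 8 = 57
σ = (3, 1, 0, 2): 12 + 16 + 20 + 2 = 50
σ = (3, 1, 2, 0): 12 + 16 + 30 + (-9) = 49
σ = (3, 2, 0, 1): 12 + 0 + 20 + 8 = 40
σ = (3, 2, 1, 0): 12 + 0 + 18 + (-9) = 21
Optimal value attained by: σ = (1, 2, 3, 0).
Answer: det⊕(W) = 13; verdict: NONSINGULAR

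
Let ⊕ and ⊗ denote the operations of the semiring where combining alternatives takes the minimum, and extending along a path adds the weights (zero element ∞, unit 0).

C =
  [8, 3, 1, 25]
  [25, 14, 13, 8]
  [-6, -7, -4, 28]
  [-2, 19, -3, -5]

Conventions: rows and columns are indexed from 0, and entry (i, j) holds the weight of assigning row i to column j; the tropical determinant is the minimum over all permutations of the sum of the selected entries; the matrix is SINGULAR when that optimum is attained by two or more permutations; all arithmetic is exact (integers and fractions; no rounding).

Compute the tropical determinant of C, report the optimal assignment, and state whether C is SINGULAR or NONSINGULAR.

σ = (0, 1, 2, 3): 8 + 14 + (-4) + (-5) = 13
σ = (0, 1, 3, 2): 8 + 14 + 28 + (-3) = 47
σ = (0, 2, 1, 3): 8 + 13 + (-7) + (-5) = 9
σ = (0, 2, 3, 1): 8 + 13 + 28 + 19 = 68
σ = (0, 3, 1, 2): 8 + 8 + (-7) + (-3) = 6
σ = (0, 3, 2, 1): 8 + 8 + (-4) + 19 = 31
σ = (1, 0, 2, 3): 3 + 25 + (-4) + (-5) = 19
σ = (1, 0, 3, 2): 3 + 25 + 28 + (-3) = 53
σ = (1, 2, 0, 3): 3 + 13 + (-6) + (-5) = 5
σ = (1, 2, 3, 0): 3 + 13 + 28 + (-2) = 42
σ = (1, 3, 0, 2): 3 + 8 + (-6) + (-3) = 2
σ = (1, 3, 2, 0): 3 + 8 + (-4) + (-2) = 5
σ = (2, 0, 1, 3): 1 + 25 + (-7) + (-5) = 14
σ = (2, 0, 3, 1): 1 + 25 + 28 + 19 = 73
σ = (2, 1, 0, 3): 1 + 14 + (-6) + (-5) = 4
σ = (2, 1, 3, 0): 1 + 14 + 28 + (-2) = 41
σ = (2, 3, 0, 1): 1 + 8 + (-6) + 19 = 22
σ = (2, 3, 1, 0): 1 + 8 + (-7) + (-2) = 0
σ = (3, 0, 1, 2): 25 + 25 + (-7) + (-3) = 40
σ = (3, 0, 2, 1): 25 + 25 + (-4) + 19 = 65
σ = (3, 1, 0, 2): 25 + 14 + (-6) + (-3) = 30
σ = (3, 1, 2, 0): 25 + 14 + (-4) + (-2) = 33
σ = (3, 2, 0, 1): 25 + 13 + (-6) + 19 = 51
σ = (3, 2, 1, 0): 25 + 13 + (-7) + (-2) = 29
Optimal value attained by: σ = (2, 3, 1, 0).
Answer: det⊕(C) = 0; verdict: NONSINGULAR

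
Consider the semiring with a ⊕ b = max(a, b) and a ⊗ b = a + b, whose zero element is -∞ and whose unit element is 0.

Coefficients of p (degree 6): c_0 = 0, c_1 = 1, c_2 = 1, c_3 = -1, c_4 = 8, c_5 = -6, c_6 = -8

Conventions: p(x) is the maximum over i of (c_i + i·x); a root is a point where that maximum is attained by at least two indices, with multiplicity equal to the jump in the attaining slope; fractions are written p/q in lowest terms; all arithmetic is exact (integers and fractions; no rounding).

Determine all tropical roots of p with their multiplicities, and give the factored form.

hull edge (i=0, c=0) to (i=4, c=8): slope 2, span 4
hull edge (i=4, c=8) to (i=6, c=-8): slope -8, span 2
Factored form: p(x) = -8 ⊗ (x ⊕ (-2)) ⊗ (x ⊕ (-2)) ⊗ (x ⊕ (-2)) ⊗ (x ⊕ (-2)) ⊗ (x ⊕ 8) ⊗ (x ⊕ 8)
Answer: roots = -2 (mult 4), 8 (mult 2)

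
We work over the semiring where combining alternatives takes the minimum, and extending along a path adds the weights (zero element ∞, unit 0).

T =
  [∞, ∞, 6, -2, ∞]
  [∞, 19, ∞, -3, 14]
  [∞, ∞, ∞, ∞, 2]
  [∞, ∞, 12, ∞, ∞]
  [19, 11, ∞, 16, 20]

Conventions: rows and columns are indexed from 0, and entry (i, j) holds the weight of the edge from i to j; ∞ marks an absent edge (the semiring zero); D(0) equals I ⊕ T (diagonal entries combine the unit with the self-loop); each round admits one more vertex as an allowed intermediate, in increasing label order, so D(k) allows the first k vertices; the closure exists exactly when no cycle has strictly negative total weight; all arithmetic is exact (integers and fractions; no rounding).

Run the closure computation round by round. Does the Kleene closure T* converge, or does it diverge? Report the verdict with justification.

D(0):
  [0, ∞, 6, -2, ∞]
  [∞, 0, ∞, -3, 14]
  [∞, ∞, 0, ∞, 2]
  [∞, ∞, 12, 0, ∞]
  [19, 11, ∞, 16, 0]
D(1):
  [0, ∞, 6, -2, ∞]
  [∞, 0, ∞, -3, 14]
  [∞, ∞, 0, ∞, 2]
  [∞, ∞, 12, 0, ∞]
  [19, 11, 25, 16, 0]
D(2):
  [0, ∞, 6, -2, ∞]
  [∞, 0, ∞, -3, 14]
  [∞, ∞, 0, ∞, 2]
  [∞, ∞, 12, 0, ∞]
  [19, 11, 25, 8, 0]
D(3):
  [0, ∞, 6, -2, 8]
  [∞, 0, ∞, -3, 14]
  [∞, ∞, 0, ∞, 2]
  [∞, ∞, 12, 0, 14]
  [19, 11, 25, 8, 0]
D(4):
  [0, ∞, 6, -2, 8]
  [∞, 0, 9, -3, 11]
  [∞, ∞, 0, ∞, 2]
  [∞, ∞, 12, 0, 14]
  [19, 11, 20, 8, 0]
D(5):
  [0, 19, 6, -2, 8]
  [30, 0, 9, -3, 11]
  [21, 13, 0, 10, 2]
  [33, 25, 12, 0, 14]
  [19, 11, 20, 8, 0]
Key observation: every diagonal entry stays at the unit through all rounds, so no improving cycle exists.
Answer: CONVERGES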